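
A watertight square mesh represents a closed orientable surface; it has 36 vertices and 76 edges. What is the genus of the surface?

Every face is a square and each edge borders two faces, so 4F = 2·76, giving F = 38.
χ = V − E + F = 36 − 76 + 38 = -2.
For a closed orientable surface χ = 2 − 2g, so g = (2 − (-2))/2 = 2.

2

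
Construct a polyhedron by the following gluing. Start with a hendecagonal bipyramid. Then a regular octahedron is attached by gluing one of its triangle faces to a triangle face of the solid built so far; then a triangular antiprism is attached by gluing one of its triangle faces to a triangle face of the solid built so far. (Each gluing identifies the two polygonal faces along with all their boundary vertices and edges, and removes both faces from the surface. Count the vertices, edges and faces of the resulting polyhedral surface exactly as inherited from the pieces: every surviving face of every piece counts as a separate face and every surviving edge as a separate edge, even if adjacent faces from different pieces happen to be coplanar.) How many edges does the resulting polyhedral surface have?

51

A hendecagonal bipyramid: V=13, E=33, F=22.
Attach a regular octahedron (V=6, E=12, F=8) along a 3-gon: merge 3 vertices and 3 edges, delete both glued faces → V=16, E=42, F=28.
Attach a triangular antiprism (V=6, E=12, F=8) along a 3-gon: merge 3 vertices and 3 edges, delete both glued faces → V=19, E=51, F=34.
Check: V − E + F = 19 − 51 + 34 = 2.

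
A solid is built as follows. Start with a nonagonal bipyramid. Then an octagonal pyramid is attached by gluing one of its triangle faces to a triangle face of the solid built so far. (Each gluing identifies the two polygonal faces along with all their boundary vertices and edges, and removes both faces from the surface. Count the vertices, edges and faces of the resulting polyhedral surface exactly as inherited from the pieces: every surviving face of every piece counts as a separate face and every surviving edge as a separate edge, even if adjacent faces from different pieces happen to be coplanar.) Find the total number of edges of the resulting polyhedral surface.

40

A nonagonal bipyramid: V=11, E=27, F=18.
Attach an octagonal pyramid (V=9, E=16, F=9) along a 3-gon: merge 3 vertices and 3 edges, delete both glued faces → V=17, E=40, F=25.
Check: V − E + F = 17 − 40 + 25 = 2.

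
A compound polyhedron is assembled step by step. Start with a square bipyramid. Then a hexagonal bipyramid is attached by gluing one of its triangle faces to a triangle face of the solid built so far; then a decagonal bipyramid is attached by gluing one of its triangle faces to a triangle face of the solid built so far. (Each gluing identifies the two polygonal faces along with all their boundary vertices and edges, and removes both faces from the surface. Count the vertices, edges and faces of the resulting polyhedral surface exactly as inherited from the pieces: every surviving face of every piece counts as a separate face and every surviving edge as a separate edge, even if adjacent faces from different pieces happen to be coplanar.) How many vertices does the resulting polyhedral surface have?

A square bipyramid: V=6, E=12, F=8.
Attach a hexagonal bipyramid (V=8, E=18, F=12) along a 3-gon: merge 3 vertices and 3 edges, delete both glued faces → V=11, E=27, F=18.
Attach a decagonal bipyramid (V=12, E=30, F=20) along a 3-gon: merge 3 vertices and 3 edges, delete both glued faces → V=20, E=54, F=36.
Check: V − E + F = 20 − 54 + 36 = 2.

20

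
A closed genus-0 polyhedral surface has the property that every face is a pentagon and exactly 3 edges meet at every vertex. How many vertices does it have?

Each face has 5 edges and each edge borders two faces, so 2E = 5F.
Each vertex has degree 3, so 3V = 2E and hence V = 5F/3.
Euler: V − E + F = 2 ⇒ (5F/3) − (5F/2) + F = 2.
Multiply by 6: (10 − 15 + 6)F = 12, i.e. 1F = 12.
So F = 12, E = 5·12/2 = 30, V = 5·12/3 = 20.

20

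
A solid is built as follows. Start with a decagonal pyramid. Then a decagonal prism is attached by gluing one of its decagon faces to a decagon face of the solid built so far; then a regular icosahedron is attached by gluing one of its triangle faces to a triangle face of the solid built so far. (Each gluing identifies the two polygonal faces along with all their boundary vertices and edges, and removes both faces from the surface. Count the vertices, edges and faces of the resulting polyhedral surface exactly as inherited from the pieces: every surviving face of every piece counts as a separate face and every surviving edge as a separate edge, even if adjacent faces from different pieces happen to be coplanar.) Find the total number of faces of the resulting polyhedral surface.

39

A decagonal pyramid: V=11, E=20, F=11.
Attach a decagonal prism (V=20, E=30, F=12) along a 10-gon: merge 10 vertices and 10 edges, delete both glued faces → V=21, E=40, F=21.
Attach a regular icosahedron (V=12, E=30, F=20) along a 3-gon: merge 3 vertices and 3 edges, delete both glued faces → V=30, E=67, F=39.
Check: V − E + F = 30 − 67 + 39 = 2.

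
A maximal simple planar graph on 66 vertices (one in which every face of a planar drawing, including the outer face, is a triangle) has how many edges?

192

In a plane triangulation 3F = 2E and V − E + F = 2, so E = 3V − 6 = 3·66 − 6 = 192.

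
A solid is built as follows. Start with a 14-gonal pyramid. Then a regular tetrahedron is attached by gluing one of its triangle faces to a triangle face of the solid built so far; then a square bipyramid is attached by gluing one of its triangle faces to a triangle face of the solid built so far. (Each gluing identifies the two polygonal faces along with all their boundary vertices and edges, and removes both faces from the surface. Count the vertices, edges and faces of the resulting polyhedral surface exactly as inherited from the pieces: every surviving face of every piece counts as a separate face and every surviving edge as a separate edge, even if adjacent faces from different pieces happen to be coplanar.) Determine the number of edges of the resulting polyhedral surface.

40

A 14-gonal pyramid: V=15, E=28, F=15.
Attach a regular tetrahedron (V=4, E=6, F=4) along a 3-gon: merge 3 vertices and 3 edges, delete both glued faces → V=16, E=31, F=17.
Attach a square bipyramid (V=6, E=12, F=8) along a 3-gon: merge 3 vertices and 3 edges, delete both glued faces → V=19, E=40, F=23.
Check: V − E + F = 19 − 40 + 23 = 2.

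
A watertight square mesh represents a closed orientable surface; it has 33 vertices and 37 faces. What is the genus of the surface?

3

Every face is a square, so 2E = 4·37 = 148, giving E = 74.
χ = V − E + F = 33 − 74 + 37 = -4.
For a closed orientable surface χ = 2 − 2g, so g = (2 − (-4))/2 = 3.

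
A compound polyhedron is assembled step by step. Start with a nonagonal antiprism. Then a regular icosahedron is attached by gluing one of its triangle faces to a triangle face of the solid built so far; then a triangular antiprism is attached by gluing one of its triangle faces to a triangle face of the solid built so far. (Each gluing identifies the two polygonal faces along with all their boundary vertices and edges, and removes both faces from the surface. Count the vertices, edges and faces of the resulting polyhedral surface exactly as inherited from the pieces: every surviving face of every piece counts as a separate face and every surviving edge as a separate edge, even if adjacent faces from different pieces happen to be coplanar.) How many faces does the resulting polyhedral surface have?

A nonagonal antiprism: V=18, E=36, F=20.
Attach a regular icosahedron (V=12, E=30, F=20) along a 3-gon: merge 3 vertices and 3 edges, delete both glued faces → V=27, E=63, F=38.
Attach a triangular antiprism (V=6, E=12, F=8) along a 3-gon: merge 3 vertices and 3 edges, delete both glued faces → V=30, E=72, F=44.
Check: V − E + F = 30 − 72 + 44 = 2.

44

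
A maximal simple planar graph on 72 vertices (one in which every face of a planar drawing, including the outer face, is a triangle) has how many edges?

In a plane triangulation 3F = 2E and V − E + F = 2, so E = 3V − 6 = 3·72 − 6 = 210.

210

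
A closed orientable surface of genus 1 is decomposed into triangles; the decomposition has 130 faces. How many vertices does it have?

65

χ = 2 − 2·1 = 0, and every face is a triangle so 3F = 2E.
E = 3·130/2 = 195. Then V = 0 + E − F = 0 + 195 − 130 = 65.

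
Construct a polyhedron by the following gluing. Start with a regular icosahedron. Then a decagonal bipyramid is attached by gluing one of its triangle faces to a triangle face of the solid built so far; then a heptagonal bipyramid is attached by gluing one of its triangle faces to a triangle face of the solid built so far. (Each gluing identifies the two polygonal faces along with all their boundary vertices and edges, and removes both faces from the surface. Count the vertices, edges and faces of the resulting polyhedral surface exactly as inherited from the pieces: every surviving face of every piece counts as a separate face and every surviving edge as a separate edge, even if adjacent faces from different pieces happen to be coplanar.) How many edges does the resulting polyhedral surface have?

A regular icosahedron: V=12, E=30, F=20.
Attach a decagonal bipyramid (V=12, E=30, F=20) along a 3-gon: merge 3 vertices and 3 edges, delete both glued faces → V=21, E=57, F=38.
Attach a heptagonal bipyramid (V=9, E=21, F=14) along a 3-gon: merge 3 vertices and 3 edges, delete both glued faces → V=27, E=75, F=50.
Check: V − E + F = 27 − 75 + 50 = 2.

75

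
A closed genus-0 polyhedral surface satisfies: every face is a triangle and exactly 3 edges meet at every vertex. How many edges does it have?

6

Each face has 3 edges and each edge borders two faces, so 2E = 3F.
Each vertex has degree 3, so 3V = 2E and hence V = 3F/3.
Euler: V − E + F = 2 ⇒ (3F/3) − (3F/2) + F = 2.
Multiply by 6: (6 − 9 + 6)F = 12, i.e. 3F = 12.
So F = 4, E = 3·4/2 = 6, V = 3·4/3 = 4.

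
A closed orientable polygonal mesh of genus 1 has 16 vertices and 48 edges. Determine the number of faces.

For a closed orientable surface of genus 1, χ = 2 − 2·1 = 0.
F = 0 − V + E = 0 − 16 + 48 = 32.

32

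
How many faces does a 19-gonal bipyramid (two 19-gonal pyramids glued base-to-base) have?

A bipyramid over an n-gon has 2n triangular faces and n + 2 vertices: V = 19 + 2 = 21, E = 3·19 = 57, F = 2·19 = 38.

38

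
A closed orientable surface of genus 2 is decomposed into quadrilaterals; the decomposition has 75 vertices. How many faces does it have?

77

χ = 2 − 2·2 = -2, and every face is a square so 4F = 2E.
V − E + F = -2 with E = 4F/2 gives 75 − (4/2 − 1)·F = -2, so F = 77 and E = 154.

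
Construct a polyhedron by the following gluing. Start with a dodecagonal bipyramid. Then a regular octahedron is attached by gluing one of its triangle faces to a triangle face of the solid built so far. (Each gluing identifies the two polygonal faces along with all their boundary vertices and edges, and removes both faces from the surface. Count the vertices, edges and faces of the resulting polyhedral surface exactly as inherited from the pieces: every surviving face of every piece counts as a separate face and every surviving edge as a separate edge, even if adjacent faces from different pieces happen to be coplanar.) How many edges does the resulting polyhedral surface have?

A dodecagonal bipyramid: V=14, E=36, F=24.
Attach a regular octahedron (V=6, E=12, F=8) along a 3-gon: merge 3 vertices and 3 edges, delete both glued faces → V=17, E=45, F=30.
Check: V − E + F = 17 − 45 + 30 = 2.

45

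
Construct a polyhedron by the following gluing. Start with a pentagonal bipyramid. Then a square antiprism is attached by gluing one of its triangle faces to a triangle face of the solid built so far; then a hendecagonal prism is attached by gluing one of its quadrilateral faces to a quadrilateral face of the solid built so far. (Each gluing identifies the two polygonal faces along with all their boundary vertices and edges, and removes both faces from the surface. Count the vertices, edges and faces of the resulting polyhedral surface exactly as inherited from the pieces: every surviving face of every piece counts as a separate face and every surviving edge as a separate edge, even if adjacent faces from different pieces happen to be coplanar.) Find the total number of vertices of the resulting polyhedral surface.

30

A pentagonal bipyramid: V=7, E=15, F=10.
Attach a square antiprism (V=8, E=16, F=10) along a 3-gon: merge 3 vertices and 3 edges, delete both glued faces → V=12, E=28, F=18.
Attach a hendecagonal prism (V=22, E=33, F=13) along a 4-gon: merge 4 vertices and 4 edges, delete both glued faces → V=30, E=57, F=29.
Check: V − E + F = 30 − 57 + 29 = 2.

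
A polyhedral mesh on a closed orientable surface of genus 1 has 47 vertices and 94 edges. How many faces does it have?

47

For a closed orientable surface of genus 1, χ = 2 − 2·1 = 0.
F = 0 − V + E = 0 − 47 + 94 = 47.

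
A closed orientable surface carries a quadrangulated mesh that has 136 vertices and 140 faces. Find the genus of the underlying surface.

Every face is a square, so 2E = 4·140 = 560, giving E = 280.
χ = V − E + F = 136 − 280 + 140 = -4.
For a closed orientable surface χ = 2 − 2g, so g = (2 − (-4))/2 = 3.

3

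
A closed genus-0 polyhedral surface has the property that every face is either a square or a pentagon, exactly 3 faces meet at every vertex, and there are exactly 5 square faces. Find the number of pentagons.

Let x be the number of pentagons; then F = 5 + x.
Edge–face incidences: 2E = 4·5 + 5·x = 20 + 5x.
Every vertex has degree 3, so 3V = 2E.
Euler: V − E + F = 2 ⇒ (2E)/3 − E + (5 + x) = 2.
Multiply by 6: 2·(2E) − 3·(2E) + 6·(5 + x) = 12, i.e. 30 + 6x − (20 + 5x) = 12.
Collecting terms: x + 10 = 12, so x = 2.
Then 2E = 20 + 5·2 = 30, so E = 15, V = 2E/3 = 10, F = 5 + 2 = 7.

2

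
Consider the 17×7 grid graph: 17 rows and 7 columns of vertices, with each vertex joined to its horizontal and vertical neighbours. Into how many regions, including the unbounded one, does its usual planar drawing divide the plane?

The grid has V = 17·7 = 119 vertices and E = 17·6 + 7·16 = 214 edges.
F = 2 − V + E = 2 − 119 + 214 = 97.

97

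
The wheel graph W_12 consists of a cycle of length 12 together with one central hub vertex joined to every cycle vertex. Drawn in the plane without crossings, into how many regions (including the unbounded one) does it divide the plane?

W_12 has V = 12 + 1 = 13 vertices and E = 2·12 = 24 edges.
By Euler's formula F = 2 − V + E = 2 − 13 + 24 = 13.

13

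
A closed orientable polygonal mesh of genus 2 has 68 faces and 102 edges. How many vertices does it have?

32

For a closed orientable surface of genus 2, χ = 2 − 2·2 = -2.
V = -2 + E − F = -2 + 102 − 68 = 32.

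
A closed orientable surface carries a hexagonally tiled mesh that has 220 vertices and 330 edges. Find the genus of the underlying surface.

1

Every face is a hexagon and each edge borders two faces, so 6F = 2·330, giving F = 110.
χ = V − E + F = 220 − 330 + 110 = 0.
For a closed orientable surface χ = 2 − 2g, so g = (2 − (0))/2 = 1.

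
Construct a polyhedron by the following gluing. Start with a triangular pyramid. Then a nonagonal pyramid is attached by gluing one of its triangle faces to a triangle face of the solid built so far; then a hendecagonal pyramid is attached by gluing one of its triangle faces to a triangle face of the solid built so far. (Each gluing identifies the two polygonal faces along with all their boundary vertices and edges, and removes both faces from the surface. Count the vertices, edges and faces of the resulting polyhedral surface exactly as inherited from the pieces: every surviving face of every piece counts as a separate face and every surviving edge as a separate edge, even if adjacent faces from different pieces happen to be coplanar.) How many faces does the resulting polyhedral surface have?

22

A triangular pyramid: V=4, E=6, F=4.
Attach a nonagonal pyramid (V=10, E=18, F=10) along a 3-gon: merge 3 vertices and 3 edges, delete both glued faces → V=11, E=21, F=12.
Attach a hendecagonal pyramid (V=12, E=22, F=12) along a 3-gon: merge 3 vertices and 3 edges, delete both glued faces → V=20, E=40, F=22.
Check: V − E + F = 20 − 40 + 22 = 2.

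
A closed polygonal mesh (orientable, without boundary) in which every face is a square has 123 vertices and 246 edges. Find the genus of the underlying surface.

Every face is a square and each edge borders two faces, so 4F = 2·246, giving F = 123.
χ = V − E + F = 123 − 246 + 123 = 0.
For a closed orientable surface χ = 2 − 2g, so g = (2 − (0))/2 = 1.

1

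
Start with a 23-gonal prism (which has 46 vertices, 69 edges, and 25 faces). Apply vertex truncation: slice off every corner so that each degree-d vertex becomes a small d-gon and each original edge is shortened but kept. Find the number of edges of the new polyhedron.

207

Truncation replaces each original edge-end by a new vertex, so V′ = 2E = 138.
Each original edge survives, and each old vertex of degree d contributes d new edges; summing degrees gives Σd = 2E, so E′ = E + 2E = 3E = 207.
Each original face survives and each original vertex becomes one new face: F′ = F + V = 71.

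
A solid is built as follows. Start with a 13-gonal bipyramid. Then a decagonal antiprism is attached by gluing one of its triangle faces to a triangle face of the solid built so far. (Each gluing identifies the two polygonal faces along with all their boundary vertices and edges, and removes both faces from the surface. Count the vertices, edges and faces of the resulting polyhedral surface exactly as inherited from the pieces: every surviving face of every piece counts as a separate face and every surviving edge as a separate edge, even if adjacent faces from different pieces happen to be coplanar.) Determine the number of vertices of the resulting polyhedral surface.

32

A 13-gonal bipyramid: V=15, E=39, F=26.
Attach a decagonal antiprism (V=20, E=40, F=22) along a 3-gon: merge 3 vertices and 3 edges, delete both glued faces → V=32, E=76, F=46.
Check: V − E + F = 32 − 76 + 46 = 2.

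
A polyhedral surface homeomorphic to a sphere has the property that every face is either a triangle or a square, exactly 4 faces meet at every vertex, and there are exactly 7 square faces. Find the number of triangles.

Let x be the number of triangles; then F = 7 + x.
Edge–face incidences: 2E = 4·7 + 3·x = 28 + 3x.
Every vertex has degree 4, so 4V = 2E.
Euler: V − E + F = 2 ⇒ (2E)/4 − E + (7 + x) = 2.
Multiply by 8: 2·(2E) − 4·(2E) + 8·(7 + x) = 16, i.e. 56 + 8x − 2·(28 + 3x) = 16.
Collecting terms: 2x = 16, so x = 8.
Then 2E = 28 + 3·8 = 52, so E = 26, V = 2E/4 = 13, F = 7 + 8 = 15.

8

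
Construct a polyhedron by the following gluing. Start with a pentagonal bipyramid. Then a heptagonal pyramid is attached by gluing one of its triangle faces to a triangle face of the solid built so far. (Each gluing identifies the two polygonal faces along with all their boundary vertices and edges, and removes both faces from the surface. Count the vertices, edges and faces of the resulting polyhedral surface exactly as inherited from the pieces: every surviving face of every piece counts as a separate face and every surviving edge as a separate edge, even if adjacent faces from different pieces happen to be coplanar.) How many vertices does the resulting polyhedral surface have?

A pentagonal bipyramid: V=7, E=15, F=10.
Attach a heptagonal pyramid (V=8, E=14, F=8) along a 3-gon: merge 3 vertices and 3 edges, delete both glued faces → V=12, E=26, F=16.
Check: V − E + F = 12 − 26 + 16 = 2.

12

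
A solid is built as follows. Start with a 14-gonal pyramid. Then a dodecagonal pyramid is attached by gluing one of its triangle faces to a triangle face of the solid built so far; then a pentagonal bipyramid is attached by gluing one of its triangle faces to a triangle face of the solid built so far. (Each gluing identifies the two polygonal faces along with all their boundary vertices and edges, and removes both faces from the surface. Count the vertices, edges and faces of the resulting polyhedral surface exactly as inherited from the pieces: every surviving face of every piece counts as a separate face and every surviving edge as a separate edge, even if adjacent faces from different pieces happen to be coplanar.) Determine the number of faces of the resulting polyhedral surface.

A 14-gonal pyramid: V=15, E=28, F=15.
Attach a dodecagonal pyramid (V=13, E=24, F=13) along a 3-gon: merge 3 vertices and 3 edges, delete both glued faces → V=25, E=49, F=26.
Attach a pentagonal bipyramid (V=7, E=15, F=10) along a 3-gon: merge 3 vertices and 3 edges, delete both glued faces → V=29, E=61, F=34.
Check: V − E + F = 29 − 61 + 34 = 2.

34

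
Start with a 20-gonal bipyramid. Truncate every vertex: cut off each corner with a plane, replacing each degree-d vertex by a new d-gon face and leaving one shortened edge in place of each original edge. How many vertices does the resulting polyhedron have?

The base solid has V = 22, E = 60, F = 40.
Truncation replaces each original edge-end by a new vertex, so V′ = 2E = 120.
Each original edge survives, and each old vertex of degree d contributes d new edges; summing degrees gives Σd = 2E, so E′ = E + 2E = 3E = 180.
Each original face survives and each original vertex becomes one new face: F′ = F + V = 62.

120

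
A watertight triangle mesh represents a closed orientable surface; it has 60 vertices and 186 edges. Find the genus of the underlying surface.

Every face is a triangle and each edge borders two faces, so 3F = 2·186, giving F = 124.
χ = V − E + F = 60 − 186 + 124 = -2.
For a closed orientable surface χ = 2 − 2g, so g = (2 − (-2))/2 = 2.

2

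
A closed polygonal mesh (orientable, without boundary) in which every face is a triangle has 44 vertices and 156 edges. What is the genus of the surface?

5

Every face is a triangle and each edge borders two faces, so 3F = 2·156, giving F = 104.
χ = V − E + F = 44 − 156 + 104 = -8.
For a closed orientable surface χ = 2 − 2g, so g = (2 − (-8))/2 = 5.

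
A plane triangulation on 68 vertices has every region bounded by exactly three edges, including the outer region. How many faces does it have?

132

In a plane triangulation 3F = 2E and V − E + F = 2, so F = 2V − 4 = 2·68 − 4 = 132.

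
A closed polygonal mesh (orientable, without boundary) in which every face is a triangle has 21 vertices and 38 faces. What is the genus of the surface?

Every face is a triangle, so 2E = 3·38 = 114, giving E = 57.
χ = V − E + F = 21 − 57 + 38 = 2.
For a closed orientable surface χ = 2 − 2g, so g = (2 − (2))/2 = 0.

0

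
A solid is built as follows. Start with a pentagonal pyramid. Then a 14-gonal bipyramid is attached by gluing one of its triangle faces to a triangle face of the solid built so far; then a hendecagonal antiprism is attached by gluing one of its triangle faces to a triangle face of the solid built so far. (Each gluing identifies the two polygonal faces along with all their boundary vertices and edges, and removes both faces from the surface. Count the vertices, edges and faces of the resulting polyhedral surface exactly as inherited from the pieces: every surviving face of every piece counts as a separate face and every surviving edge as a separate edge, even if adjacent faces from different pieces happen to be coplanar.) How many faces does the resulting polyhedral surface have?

54

A pentagonal pyramid: V=6, E=10, F=6.
Attach a 14-gonal bipyramid (V=16, E=42, F=28) along a 3-gon: merge 3 vertices and 3 edges, delete both glued faces → V=19, E=49, F=32.
Attach a hendecagonal antiprism (V=22, E=44, F=24) along a 3-gon: merge 3 vertices and 3 edges, delete both glued faces → V=38, E=90, F=54.
Check: V − E + F = 38 − 90 + 54 = 2.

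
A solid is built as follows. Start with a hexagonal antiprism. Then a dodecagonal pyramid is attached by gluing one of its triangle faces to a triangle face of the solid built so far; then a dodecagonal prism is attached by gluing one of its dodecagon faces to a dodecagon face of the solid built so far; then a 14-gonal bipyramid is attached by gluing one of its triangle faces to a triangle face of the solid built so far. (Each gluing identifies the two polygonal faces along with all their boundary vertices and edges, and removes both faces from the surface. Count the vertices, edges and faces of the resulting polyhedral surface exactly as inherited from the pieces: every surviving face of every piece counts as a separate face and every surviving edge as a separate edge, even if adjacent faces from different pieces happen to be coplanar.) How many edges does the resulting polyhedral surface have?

A hexagonal antiprism: V=12, E=24, F=14.
Attach a dodecagonal pyramid (V=13, E=24, F=13) along a 3-gon: merge 3 vertices and 3 edges, delete both glued faces → V=22, E=45, F=25.
Attach a dodecagonal prism (V=24, E=36, F=14) along a 12-gon: merge 12 vertices and 12 edges, delete both glued faces → V=34, E=69, F=37.
Attach a 14-gonal bipyramid (V=16, E=42, F=28) along a 3-gon: merge 3 vertices and 3 edges, delete both glued faces → V=47, E=108, F=63.
Check: V − E + F = 47 − 108 + 63 = 2.

108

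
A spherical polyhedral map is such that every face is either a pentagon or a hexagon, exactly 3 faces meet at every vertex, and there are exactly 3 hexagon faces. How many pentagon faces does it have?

12

Let x be the number of pentagons; then F = 3 + x.
Edge–face incidences: 2E = 6·3 + 5·x = 18 + 5x.
Every vertex has degree 3, so 3V = 2E.
Euler: V − E + F = 2 ⇒ (2E)/3 − E + (3 + x) = 2.
Multiply by 6: 2·(2E) − 3·(2E) + 6·(3 + x) = 12, i.e. 18 + 6x − (18 + 5x) = 12.
Collecting terms: x = 12.
Then 2E = 18 + 5·12 = 78, so E = 39, V = 2E/3 = 26, F = 3 + 12 = 15.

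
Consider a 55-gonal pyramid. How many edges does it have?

110

A pyramid on an n-gon base has one n-gon and n triangles: V = 55 + 1 = 56, E = 2·55 = 110, F = 55 + 1 = 56.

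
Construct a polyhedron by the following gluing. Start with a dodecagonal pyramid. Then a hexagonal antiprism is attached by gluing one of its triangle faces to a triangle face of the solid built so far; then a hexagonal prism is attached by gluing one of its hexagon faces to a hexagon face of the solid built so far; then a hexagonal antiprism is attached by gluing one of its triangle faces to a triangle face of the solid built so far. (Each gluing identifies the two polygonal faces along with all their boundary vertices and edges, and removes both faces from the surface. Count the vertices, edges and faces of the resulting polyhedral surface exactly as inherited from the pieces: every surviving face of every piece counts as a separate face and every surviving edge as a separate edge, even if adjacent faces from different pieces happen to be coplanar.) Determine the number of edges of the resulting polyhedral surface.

A dodecagonal pyramid: V=13, E=24, F=13.
Attach a hexagonal antiprism (V=12, E=24, F=14) along a 3-gon: merge 3 vertices and 3 edges, delete both glued faces → V=22, E=45, F=25.
Attach a hexagonal prism (V=12, E=18, F=8) along a 6-gon: merge 6 vertices and 6 edges, delete both glued faces → V=28, E=57, F=31.
Attach a hexagonal antiprism (V=12, E=24, F=14) along a 3-gon: merge 3 vertices and 3 edges, delete both glued faces → V=37, E=78, F=43.
Check: V − E + F = 37 − 78 + 43 = 2.

78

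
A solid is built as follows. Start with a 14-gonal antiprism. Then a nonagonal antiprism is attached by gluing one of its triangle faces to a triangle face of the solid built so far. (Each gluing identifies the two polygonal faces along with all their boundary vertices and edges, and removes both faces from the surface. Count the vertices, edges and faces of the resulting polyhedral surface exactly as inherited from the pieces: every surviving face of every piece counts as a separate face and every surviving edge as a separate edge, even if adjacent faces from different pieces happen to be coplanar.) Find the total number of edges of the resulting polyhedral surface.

89

A 14-gonal antiprism: V=28, E=56, F=30.
Attach a nonagonal antiprism (V=18, E=36, F=20) along a 3-gon: merge 3 vertices and 3 edges, delete both glued faces → V=43, E=89, F=48.
Check: V − E + F = 43 − 89 + 48 = 2.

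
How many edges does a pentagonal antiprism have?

An antiprism on an n-gon has two n-gon caps and 2n triangles: V = 2·5 = 10, E = 4·5 = 20, F = 2·5 + 2 = 12.
Check: V − E + F = 10 − 20 + 12 = 2.

20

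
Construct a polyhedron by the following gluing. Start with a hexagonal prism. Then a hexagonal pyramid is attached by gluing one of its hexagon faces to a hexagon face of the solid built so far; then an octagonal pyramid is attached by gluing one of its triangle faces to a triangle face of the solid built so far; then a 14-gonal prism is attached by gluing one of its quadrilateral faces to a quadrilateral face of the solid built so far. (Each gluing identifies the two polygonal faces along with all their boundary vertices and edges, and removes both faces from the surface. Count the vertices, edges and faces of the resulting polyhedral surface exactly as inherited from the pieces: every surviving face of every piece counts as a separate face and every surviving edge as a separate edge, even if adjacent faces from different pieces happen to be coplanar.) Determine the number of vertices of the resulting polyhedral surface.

A hexagonal prism: V=12, E=18, F=8.
Attach a hexagonal pyramid (V=7, E=12, F=7) along a 6-gon: merge 6 vertices and 6 edges, delete both glued faces → V=13, E=24, F=13.
Attach an octagonal pyramid (V=9, E=16, F=9) along a 3-gon: merge 3 vertices and 3 edges, delete both glued faces → V=19, E=37, F=20.
Attach a 14-gonal prism (V=28, E=42, F=16) along a 4-gon: merge 4 vertices and 4 edges, delete both glued faces → V=43, E=75, F=34.
Check: V − E + F = 43 − 75 + 34 = 2.

43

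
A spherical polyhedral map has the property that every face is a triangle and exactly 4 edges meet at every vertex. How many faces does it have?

Each face has 3 edges and each edge borders two faces, so 2E = 3F.
Each vertex has degree 4, so 4V = 2E and hence V = 3F/4.
Euler: V − E + F = 2 ⇒ (3F/4) − (3F/2) + F = 2.
Multiply by 8: (6 − 12 + 8)F = 16, i.e. 2F = 16.
So F = 8, E = 3·8/2 = 12, V = 3·8/4 = 6.

8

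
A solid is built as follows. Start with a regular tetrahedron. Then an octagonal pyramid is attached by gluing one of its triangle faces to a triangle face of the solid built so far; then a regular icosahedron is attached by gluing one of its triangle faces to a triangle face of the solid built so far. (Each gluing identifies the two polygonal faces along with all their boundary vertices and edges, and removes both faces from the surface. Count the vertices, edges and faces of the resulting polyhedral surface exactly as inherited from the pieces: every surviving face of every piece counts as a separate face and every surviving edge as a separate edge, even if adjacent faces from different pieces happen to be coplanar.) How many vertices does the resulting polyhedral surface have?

19

A regular tetrahedron: V=4, E=6, F=4.
Attach an octagonal pyramid (V=9, E=16, F=9) along a 3-gon: merge 3 vertices and 3 edges, delete both glued faces → V=10, E=19, F=11.
Attach a regular icosahedron (V=12, E=30, F=20) along a 3-gon: merge 3 vertices and 3 edges, delete both glued faces → V=19, E=46, F=29.
Check: V − E + F = 19 − 46 + 29 = 2.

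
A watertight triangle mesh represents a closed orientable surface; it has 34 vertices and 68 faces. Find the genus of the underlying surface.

Every face is a triangle, so 2E = 3·68 = 204, giving E = 102.
χ = V − E + F = 34 − 102 + 68 = 0.
For a closed orientable surface χ = 2 − 2g, so g = (2 − (0))/2 = 1.

1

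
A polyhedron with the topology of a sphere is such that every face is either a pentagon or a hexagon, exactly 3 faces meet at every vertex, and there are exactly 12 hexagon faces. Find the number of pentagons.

12

Let x be the number of pentagons; then F = 12 + x.
Edge–face incidences: 2E = 6·12 + 5·x = 72 + 5x.
Every vertex has degree 3, so 3V = 2E.
Euler: V − E + F = 2 ⇒ (2E)/3 − E + (12 + x) = 2.
Multiply by 6: 2·(2E) − 3·(2E) + 6·(12 + x) = 12, i.e. 72 + 6x − (72 + 5x) = 12.
Collecting terms: x = 12.
Then 2E = 72 + 5·12 = 132, so E = 66, V = 2E/3 = 44, F = 12 + 12 = 24.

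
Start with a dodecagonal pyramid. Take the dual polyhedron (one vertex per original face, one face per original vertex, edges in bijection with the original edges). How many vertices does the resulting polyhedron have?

13

The base solid has V = 13, E = 24, F = 13.
The dual swaps V and F and preserves E: V′ = F = 13, E′ = E = 24, F′ = V = 13.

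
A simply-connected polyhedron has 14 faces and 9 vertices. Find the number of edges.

Here V − E + F = 2.
E = V + F − (2) = 9 + 14 − (2) = 21.

21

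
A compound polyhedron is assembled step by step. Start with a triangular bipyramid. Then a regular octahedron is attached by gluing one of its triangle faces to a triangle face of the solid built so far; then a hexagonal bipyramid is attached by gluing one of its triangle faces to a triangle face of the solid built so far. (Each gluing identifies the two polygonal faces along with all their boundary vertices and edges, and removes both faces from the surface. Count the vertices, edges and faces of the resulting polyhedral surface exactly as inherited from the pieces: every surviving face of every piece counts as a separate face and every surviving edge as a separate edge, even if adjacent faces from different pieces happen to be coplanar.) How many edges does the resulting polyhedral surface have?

33

A triangular bipyramid: V=5, E=9, F=6.
Attach a regular octahedron (V=6, E=12, F=8) along a 3-gon: merge 3 vertices and 3 edges, delete both glued faces → V=8, E=18, F=12.
Attach a hexagonal bipyramid (V=8, E=18, F=12) along a 3-gon: merge 3 vertices and 3 edges, delete both glued faces → V=13, E=33, F=22.
Check: V − E + F = 13 − 33 + 22 = 2.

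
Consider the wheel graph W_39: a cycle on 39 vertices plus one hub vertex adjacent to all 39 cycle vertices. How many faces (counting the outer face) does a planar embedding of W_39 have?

W_39 has V = 39 + 1 = 40 vertices and E = 2·39 = 78 edges.
By Euler's formula F = 2 − V + E = 2 − 40 + 78 = 40.

40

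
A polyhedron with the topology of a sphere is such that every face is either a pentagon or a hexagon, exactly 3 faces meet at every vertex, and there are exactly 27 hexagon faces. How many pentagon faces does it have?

12

Let x be the number of pentagons; then F = 27 + x.
Edge–face incidences: 2E = 6·27 + 5·x = 162 + 5x.
Every vertex has degree 3, so 3V = 2E.
Euler: V − E + F = 2 ⇒ (2E)/3 − E + (27 + x) = 2.
Multiply by 6: 2·(2E) − 3·(2E) + 6·(27 + x) = 12, i.e. 162 + 6x − (162 + 5x) = 12.
Collecting terms: x = 12.
Then 2E = 162 + 5·12 = 222, so E = 111, V = 2E/3 = 74, F = 27 + 12 = 39.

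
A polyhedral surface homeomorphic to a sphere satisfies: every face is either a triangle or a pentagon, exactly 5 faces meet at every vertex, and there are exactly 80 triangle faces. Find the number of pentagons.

Let x be the number of pentagons; then F = 80 + x.
Edge–face incidences: 2E = 3·80 + 5·x = 240 + 5x.
Every vertex has degree 5, so 5V = 2E.
Euler: V − E + F = 2 ⇒ (2E)/5 − E + (80 + x) = 2.
Multiply by 10: 2·(2E) − 5·(2E) + 10·(80 + x) = 20, i.e. 800 + 10x − 3·(240 + 5x) = 20.
Collecting terms: −5x + 80 = 20, so −5x = −60, so x = 12.
Then 2E = 240 + 5·12 = 300, so E = 150, V = 2E/5 = 60, F = 80 + 12 = 92.

12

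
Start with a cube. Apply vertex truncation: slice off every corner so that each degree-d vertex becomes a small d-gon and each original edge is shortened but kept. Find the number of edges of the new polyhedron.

36

The base solid has V = 8, E = 12, F = 6.
Truncation replaces each original edge-end by a new vertex, so V′ = 2E = 24.
Each original edge survives, and each old vertex of degree d contributes d new edges; summing degrees gives Σd = 2E, so E′ = E + 2E = 3E = 36.
Each original face survives and each original vertex becomes one new face: F′ = F + V = 14.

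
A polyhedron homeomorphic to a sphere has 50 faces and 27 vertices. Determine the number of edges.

Here V − E + F = 2.
E = V + F − (2) = 27 + 50 − (2) = 75.

75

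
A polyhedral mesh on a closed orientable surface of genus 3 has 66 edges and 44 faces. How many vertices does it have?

For a closed orientable surface of genus 3, χ = 2 − 2·3 = -4.
V = -4 + E − F = -4 + 66 − 44 = 18.

18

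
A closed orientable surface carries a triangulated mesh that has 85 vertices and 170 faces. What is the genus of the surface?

Every face is a triangle, so 2E = 3·170 = 510, giving E = 255.
χ = V − E + F = 85 − 255 + 170 = 0.
For a closed orientable surface χ = 2 − 2g, so g = (2 − (0))/2 = 1.

1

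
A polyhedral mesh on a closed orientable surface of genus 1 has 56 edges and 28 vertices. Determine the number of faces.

For a closed orientable surface of genus 1, χ = 2 − 2·1 = 0.
F = 0 − V + E = 0 − 28 + 56 = 28.

28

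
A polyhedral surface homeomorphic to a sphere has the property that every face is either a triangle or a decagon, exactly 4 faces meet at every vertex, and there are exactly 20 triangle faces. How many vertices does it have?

20

Let x be the number of decagons; then F = 20 + x.
Edge–face incidences: 2E = 3·20 + 10·x = 60 + 10x.
Every vertex has degree 4, so 4V = 2E.
Euler: V − E + F = 2 ⇒ (2E)/4 − E + (20 + x) = 2.
Multiply by 8: 2·(2E) − 4·(2E) + 8·(20 + x) = 16, i.e. 160 + 8x − 2·(60 + 10x) = 16.
Collecting terms: −12x + 40 = 16, so −12x = −24, so x = 2.
Then 2E = 60 + 10·2 = 80, so E = 40, V = 2E/4 = 20, F = 20 + 2 = 22.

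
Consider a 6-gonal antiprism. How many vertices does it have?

12

An antiprism on an n-gon has two n-gon caps and 2n triangles: V = 2·6 = 12, E = 4·6 = 24, F = 2·6 + 2 = 14.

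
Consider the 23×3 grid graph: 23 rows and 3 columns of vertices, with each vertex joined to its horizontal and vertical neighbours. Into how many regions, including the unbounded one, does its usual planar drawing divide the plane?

45

The grid has V = 23·3 = 69 vertices and E = 23·2 + 3·22 = 112 edges.
F = 2 − V + E = 2 − 69 + 112 = 45.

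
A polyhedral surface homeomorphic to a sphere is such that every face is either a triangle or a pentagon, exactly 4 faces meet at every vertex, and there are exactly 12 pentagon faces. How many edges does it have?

60

Let x be the number of triangles; then F = 12 + x.
Edge–face incidences: 2E = 5·12 + 3·x = 60 + 3x.
Every vertex has degree 4, so 4V = 2E.
Euler: V − E + F = 2 ⇒ (2E)/4 − E + (12 + x) = 2.
Multiply by 8: 2·(2E) − 4·(2E) + 8·(12 + x) = 16, i.e. 96 + 8x − 2·(60 + 3x) = 16.
Collecting terms: 2x − 24 = 16, so 2x = 40, so x = 20.
Then 2E = 60 + 3·20 = 120, so E = 60, V = 2E/4 = 30, F = 12 + 20 = 32.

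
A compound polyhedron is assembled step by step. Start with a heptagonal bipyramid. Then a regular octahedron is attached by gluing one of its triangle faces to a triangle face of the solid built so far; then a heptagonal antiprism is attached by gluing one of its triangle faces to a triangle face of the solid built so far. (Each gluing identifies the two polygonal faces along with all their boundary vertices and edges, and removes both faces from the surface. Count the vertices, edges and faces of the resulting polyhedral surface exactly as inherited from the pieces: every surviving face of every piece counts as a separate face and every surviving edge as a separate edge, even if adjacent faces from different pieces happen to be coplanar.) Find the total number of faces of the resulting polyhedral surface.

34

A heptagonal bipyramid: V=9, E=21, F=14.
Attach a regular octahedron (V=6, E=12, F=8) along a 3-gon: merge 3 vertices and 3 edges, delete both glued faces → V=12, E=30, F=20.
Attach a heptagonal antiprism (V=14, E=28, F=16) along a 3-gon: merge 3 vertices and 3 edges, delete both glued faces → V=23, E=55, F=34.
Check: V − E + F = 23 − 55 + 34 = 2.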